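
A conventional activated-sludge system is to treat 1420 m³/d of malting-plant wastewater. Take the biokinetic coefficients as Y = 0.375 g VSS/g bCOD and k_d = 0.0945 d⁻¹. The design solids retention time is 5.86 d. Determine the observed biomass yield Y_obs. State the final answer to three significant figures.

Correct the yield for decay: Y_obs = Y/(1 + k_d θ_c) = 0.375 / (1 + 0.0945 × 5.86) = 0.375 / 1.554 = 0.2413.

Y_obs ≈ 0.241 g VSS/g bCOD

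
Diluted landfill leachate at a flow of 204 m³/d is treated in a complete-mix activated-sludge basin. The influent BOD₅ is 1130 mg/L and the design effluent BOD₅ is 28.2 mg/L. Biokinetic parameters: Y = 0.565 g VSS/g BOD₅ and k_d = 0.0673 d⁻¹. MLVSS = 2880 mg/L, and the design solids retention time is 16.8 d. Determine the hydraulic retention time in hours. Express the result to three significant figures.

From the SRT design equation V = Y Q (S₀−S) θ_c / [X (1 + k_d θ_c)] = 0.565 × 204 × (1130 − 28.2) × 16.8 / [2880 × (1 + 0.0673 × 16.8)] = 2.13×10^6 / 6136 = 347.7 m³.
Hydraulic retention time τ = V/Q = 347.7 / 204 = 1.704 d = 40.90 h.

τ ≈ 40.9 h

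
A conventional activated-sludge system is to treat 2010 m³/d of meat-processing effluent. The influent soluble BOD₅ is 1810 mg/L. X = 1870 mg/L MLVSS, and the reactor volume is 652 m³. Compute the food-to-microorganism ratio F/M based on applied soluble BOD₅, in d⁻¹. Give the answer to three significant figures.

Food-to-microorganism ratio F/M = Q S₀ / (V X) = 2010 × 1810 / (652.0 × 1870) = 2.984 d⁻¹.

F/M ≈ 2.98 d⁻¹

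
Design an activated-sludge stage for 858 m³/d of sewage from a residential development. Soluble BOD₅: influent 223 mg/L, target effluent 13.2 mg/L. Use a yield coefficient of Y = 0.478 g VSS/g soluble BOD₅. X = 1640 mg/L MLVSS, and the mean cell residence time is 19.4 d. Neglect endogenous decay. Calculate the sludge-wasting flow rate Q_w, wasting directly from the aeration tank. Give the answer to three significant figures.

Q_w ≈ 52.5 m³/d

Biomass mass balance (decay neglected): V·X = Y·Q·(S₀ − S)·θ_c, so V = 0.478 × 858 × (223 − 13.2) × 19.4 / 1640 = 1018 m³.
Wasting from the aeration tank: Q_w = V / θ_c = 1018 / 19.4 = 52.47 m³/d.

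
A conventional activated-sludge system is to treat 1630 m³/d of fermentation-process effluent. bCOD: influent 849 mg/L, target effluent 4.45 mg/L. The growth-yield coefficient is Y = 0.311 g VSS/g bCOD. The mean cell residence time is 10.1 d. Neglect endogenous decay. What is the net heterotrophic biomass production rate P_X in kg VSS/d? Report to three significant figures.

P_X ≈ 428 kg VSS/d

With endogenous decay neglected, the observed yield equals the true yield: Y_obs = Y = 0.311 g VSS/g bCOD.
Mass of bCOD removed per day: Q(S₀ − S) = 1630 × 844.5 g/m³ = 1377 kg/d.
Net biomass production P_X = Y_obs × Q·(S₀ − S) = 0.3110 × 1377 = 428.1 kg VSS/d.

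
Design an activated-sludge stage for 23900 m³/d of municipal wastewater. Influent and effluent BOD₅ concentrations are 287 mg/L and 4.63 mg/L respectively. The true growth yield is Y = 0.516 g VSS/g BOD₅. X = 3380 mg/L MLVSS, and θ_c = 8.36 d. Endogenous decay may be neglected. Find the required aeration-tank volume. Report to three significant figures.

V·X = Y·Q·ΔS·θ_c gives V = 0.516 × 23900 × (287 − 4.63) × 8.36 / 3380 = 8613 m³.

V ≈ 8610 m³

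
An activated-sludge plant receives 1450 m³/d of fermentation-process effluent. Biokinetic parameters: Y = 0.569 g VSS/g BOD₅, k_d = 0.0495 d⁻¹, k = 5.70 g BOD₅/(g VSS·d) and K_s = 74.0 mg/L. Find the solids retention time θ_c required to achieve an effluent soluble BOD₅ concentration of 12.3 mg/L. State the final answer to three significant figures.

θ_c ≈ 2.42 d

Specific growth rate at S = 12.3 mg/L: μ = YkS/(K_s+S) = 0.569·5.70·12.3/(74.0+12.3) = 0.4623 d⁻¹.
1/θ_c = 0.4623 − 0.0495 = 0.4128 d⁻¹, so θ_c = 2.423 d.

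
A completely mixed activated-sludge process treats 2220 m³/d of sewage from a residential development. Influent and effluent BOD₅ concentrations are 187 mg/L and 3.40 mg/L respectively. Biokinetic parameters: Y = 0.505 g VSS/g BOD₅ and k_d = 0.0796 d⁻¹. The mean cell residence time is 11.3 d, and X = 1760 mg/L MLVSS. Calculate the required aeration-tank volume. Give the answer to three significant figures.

V ≈ 696 m³

From the SRT design equation V = Y Q (S₀−S) θ_c / [X (1 + k_d θ_c)] = 0.505 × 2220 × (187 − 3.40) × 11.3 / [1760 × (1 + 0.0796 × 11.3)] = 2.33×10^6 / 3343 = 695.7 m³.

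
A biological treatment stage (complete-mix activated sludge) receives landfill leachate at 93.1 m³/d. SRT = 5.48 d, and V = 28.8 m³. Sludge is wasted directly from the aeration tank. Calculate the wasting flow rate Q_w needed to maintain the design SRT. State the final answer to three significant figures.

For wasting at MLVSS concentration, Q_w = V/θ_c = 28.80/5.48 = 5.255 m³/d.

Q_w ≈ 5.26 m³/d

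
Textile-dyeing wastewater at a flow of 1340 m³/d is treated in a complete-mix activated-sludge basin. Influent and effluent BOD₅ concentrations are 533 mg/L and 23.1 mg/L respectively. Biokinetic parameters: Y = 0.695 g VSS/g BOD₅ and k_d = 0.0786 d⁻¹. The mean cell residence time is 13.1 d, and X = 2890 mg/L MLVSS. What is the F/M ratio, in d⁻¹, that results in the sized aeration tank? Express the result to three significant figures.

F/M ≈ 0.233 d⁻¹

Steady-state biomass mass balance: V·X·(1 + k_d·θ_c) = Y·Q·(S₀ − S)·θ_c, so V = 0.695 × 1340 × (533 − 23.1) × 13.1 / [2890 × (1 + 0.0786 × 13.1)] = 6.22×10^6 / 5866 = 1061 m³.
F/M = Q·S₀ / (V·X) = 1340 × 533 / (1061 × 2890) = 0.2330 g BOD₅·(g VSS·d)⁻¹.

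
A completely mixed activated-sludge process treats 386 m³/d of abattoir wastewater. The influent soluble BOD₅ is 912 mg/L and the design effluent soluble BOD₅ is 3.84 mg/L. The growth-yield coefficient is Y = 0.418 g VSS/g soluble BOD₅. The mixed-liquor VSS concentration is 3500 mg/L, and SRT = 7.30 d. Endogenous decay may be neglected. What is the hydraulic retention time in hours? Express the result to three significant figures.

Biomass mass balance (decay neglected): V·X = Y·Q·(S₀ − S)·θ_c, so V = 0.418 × 386 × (912 − 3.84) × 7.30 / 3500 = 305.6 m³.
HRT = V/Q = 305.6 m³ / 386 m³·d⁻¹ = 0.7918 d × 24 = 19.00 h.

τ ≈ 19.0 h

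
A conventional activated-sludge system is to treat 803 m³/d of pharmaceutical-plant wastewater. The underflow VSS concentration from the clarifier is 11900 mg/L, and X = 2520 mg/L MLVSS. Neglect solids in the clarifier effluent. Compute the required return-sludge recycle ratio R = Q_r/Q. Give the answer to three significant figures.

Mass balance around the secondary clarifier (neglecting effluent solids): R = X / (X_r − X) = 2520 / (11900 − 2520) = 0.2687.

R ≈ 0.269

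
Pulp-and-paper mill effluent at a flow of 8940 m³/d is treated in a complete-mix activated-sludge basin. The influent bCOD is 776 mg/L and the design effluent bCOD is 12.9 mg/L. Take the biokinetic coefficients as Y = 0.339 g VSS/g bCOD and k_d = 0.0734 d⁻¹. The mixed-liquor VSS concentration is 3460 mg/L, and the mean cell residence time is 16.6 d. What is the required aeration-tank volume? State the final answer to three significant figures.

V ≈ 5000 m³

From the SRT design equation V = Y Q (S₀−S) θ_c / [X (1 + k_d θ_c)] = 0.339 × 8940 × (776 − 12.9) × 16.6 / [3460 × (1 + 0.0734 × 16.6)] = 3.84×10^7 / 7676 = 5002 m³.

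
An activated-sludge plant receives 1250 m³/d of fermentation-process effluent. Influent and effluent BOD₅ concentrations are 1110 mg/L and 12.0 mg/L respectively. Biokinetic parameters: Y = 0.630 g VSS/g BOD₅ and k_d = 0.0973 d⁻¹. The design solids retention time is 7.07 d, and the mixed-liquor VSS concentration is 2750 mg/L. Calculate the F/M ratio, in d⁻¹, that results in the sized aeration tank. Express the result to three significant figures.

F/M ≈ 0.383 d⁻¹

Steady-state biomass mass balance: V·X·(1 + k_d·θ_c) = Y·Q·(S₀ − S)·θ_c, so V = 0.630 × 1250 × (1110 − 12.0) × 7.07 / [2750 × (1 + 0.0973 × 7.07)] = 6.11×10^6 / 4642 = 1317 m³.
F/M = Q·S₀ / (V·X) = 1250 × 1110 / (1317 × 2750) = 0.3831 g BOD₅·(g VSS·d)⁻¹.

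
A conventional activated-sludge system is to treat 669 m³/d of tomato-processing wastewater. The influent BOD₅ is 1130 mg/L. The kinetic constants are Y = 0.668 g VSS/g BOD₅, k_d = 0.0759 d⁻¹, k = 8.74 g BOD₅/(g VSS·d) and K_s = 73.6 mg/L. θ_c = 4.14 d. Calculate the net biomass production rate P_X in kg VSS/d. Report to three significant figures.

From the Monod/SRT balance for a CMAS, S = K_s·(1+k_d θ_c)/[θ_c·(Y k − k_d) − 1] = 73.6 × (1 + 0.0759 × 4.14) / [4.14 × (0.668 × 8.74 − 0.0759) − 1] = 96.73 / 22.86 = 4.232 mg/L.
Observed yield with endogenous decay: Y_obs = Y / (1 + k_d·θ_c) = 0.668 / (1 + 0.0759 × 4.14) = 0.668 / 1.314 = 0.5083 g VSS/g BOD₅.
Q·(S₀ − S) = 669 × (1130 − 4.23) × 10⁻³ = 753.1 kg/d removed.
Net biomass production P_X = Y_obs × Q·(S₀ − S) = 0.5083 × 753.1 = 382.8 kg VSS/d.

P_X ≈ 383 kg VSS/d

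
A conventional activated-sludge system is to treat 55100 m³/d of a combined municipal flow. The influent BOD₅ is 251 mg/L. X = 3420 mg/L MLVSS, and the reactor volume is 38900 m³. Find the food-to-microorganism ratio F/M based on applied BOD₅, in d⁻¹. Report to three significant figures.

F/M ≈ 0.104 d⁻¹

Food-to-microorganism ratio F/M = Q S₀ / (V X) = 55100 × 251 / (38900 × 3420) = 0.1040 d⁻¹.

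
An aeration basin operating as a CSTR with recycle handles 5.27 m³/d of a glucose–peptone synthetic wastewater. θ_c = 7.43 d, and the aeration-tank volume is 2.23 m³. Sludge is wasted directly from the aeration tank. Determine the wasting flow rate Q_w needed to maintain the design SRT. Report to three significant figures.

Wasting from the aeration tank: Q_w = V / θ_c = 2.230 / 7.43 = 0.3001 m³/d.

Q_w ≈ 0.300 m³/d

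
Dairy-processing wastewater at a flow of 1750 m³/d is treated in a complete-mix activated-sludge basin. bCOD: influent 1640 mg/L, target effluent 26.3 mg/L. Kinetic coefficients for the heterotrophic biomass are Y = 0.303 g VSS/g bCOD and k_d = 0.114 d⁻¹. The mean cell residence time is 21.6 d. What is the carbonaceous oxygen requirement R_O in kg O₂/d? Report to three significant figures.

Y_obs = Y / (1 + k_d θ_c) = 0.303 / (1 + 0.114 × 21.6) = 0.303 / 3.462 = 0.08751.
Q·(S₀ − S) = 1750 × (1640 − 26.3) × 10⁻³ = 2824 kg/d removed.
Biomass synthesised: P_X = Y_obs × 2824 = 247.1 kg VSS/d.
R_O = Q·ΔS − 1.42 P_X = 2824 − 350.9 = 2473 kg O₂/d.

R_O ≈ 2470 kg O₂/d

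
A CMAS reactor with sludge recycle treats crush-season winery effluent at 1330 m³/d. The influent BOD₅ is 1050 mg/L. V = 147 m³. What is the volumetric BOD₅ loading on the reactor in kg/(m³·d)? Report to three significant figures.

Volumetric loading L_v = Q·S₀ / V = 1330 × 1050 g/m³ / 147.0 m³ = 9500 g/(m³·d) = 9.500 kg BOD₅/(m³·d).

L_v ≈ 9.50 kg BOD₅/(m³·d)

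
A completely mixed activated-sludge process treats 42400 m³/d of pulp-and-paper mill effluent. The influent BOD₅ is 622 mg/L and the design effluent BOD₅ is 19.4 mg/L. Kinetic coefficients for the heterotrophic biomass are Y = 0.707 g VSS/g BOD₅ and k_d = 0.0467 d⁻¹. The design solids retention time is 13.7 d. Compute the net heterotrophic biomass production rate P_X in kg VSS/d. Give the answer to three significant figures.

P_X ≈ 11000 kg VSS/d

The observed yield is Y_obs = Y/(1 + k_d·θ_c) = 0.707 / (1 + 0.0467 × 13.7) = 0.707 / 1.640 = 0.4312 g VSS per g BOD₅ removed.
Mass of BOD₅ removed per day: Q(S₀ − S) = 42400 × 602.6 g/m³ = 25550 kg/d.
P_X = Y_obs · Q(S₀ − S) = 0.4312 × 25550 = 11016 kg VSS/d.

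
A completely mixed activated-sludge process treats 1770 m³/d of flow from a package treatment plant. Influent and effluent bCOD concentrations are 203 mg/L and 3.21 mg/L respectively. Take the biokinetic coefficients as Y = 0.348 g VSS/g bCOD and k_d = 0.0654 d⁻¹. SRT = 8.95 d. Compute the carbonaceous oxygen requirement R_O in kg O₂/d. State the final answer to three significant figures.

Observed yield with endogenous decay: Y_obs = Y / (1 + k_d·θ_c) = 0.348 / (1 + 0.0654 × 8.95) = 0.348 / 1.585 = 0.2195 g VSS/g bCOD.
ΔS = 203 − 3.21 = 199.8 mg/L, so the substrate removal rate is 1770 × 199.8/1000 = 353.6 kg bCOD/d.
Biomass synthesised: P_X = Y_obs × 353.6 = 77.63 kg VSS/d.
Carbonaceous O₂ demand = substrate oxidised − cell-mass equivalent = 353.6 − 1.42 × 77.63 = 243.4 kg O₂/d.

R_O ≈ 243 kg O₂/d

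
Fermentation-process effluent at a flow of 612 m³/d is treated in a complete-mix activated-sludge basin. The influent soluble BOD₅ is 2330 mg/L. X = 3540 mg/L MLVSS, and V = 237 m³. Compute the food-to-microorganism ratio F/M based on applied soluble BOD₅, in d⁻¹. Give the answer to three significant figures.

F/M = Q·S₀ / (V·X) = 612 × 2330 / (237.0 × 3540) = 1.700 g soluble BOD₅·(g VSS·d)⁻¹.

F/M ≈ 1.70 d⁻¹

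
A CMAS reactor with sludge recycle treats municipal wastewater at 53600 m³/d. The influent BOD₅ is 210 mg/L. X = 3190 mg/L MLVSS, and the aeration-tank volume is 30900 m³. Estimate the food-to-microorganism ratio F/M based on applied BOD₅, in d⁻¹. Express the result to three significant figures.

F/M ≈ 0.114 d⁻¹

F/M = Q·S₀ / (V·X) = 53600 × 210 / (30900 × 3190) = 0.1142 g BOD₅·(g VSS·d)⁻¹.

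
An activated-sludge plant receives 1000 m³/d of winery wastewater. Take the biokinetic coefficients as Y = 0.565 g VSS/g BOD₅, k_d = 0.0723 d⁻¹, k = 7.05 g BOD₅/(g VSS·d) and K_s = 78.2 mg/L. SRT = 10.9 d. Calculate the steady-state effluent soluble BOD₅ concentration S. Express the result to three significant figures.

Effluent substrate depends only on kinetics and SRT: S = K_s(1 + k_d θ_c) / [θ_c(Yk − k_d) − 1] = 78.2 × (1 + 0.0723 × 10.9) / [10.9 × (0.565 × 7.05 − 0.0723) − 1] = 139.8 / 41.63 = 3.359 mg/L.

S ≈ 3.36 mg/L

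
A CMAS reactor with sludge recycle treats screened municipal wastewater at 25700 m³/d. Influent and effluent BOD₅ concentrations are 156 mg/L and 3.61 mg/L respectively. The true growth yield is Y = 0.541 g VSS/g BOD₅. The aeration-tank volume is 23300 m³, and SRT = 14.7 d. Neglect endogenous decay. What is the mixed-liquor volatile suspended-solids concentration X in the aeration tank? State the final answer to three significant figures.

Without decay, X = Y Q (S₀−S) θ_c / V = 0.541 × 25700 × (156 − 3.61) × 14.7 / 23300 = 1337 mg/L.

X ≈ 1340 mg/L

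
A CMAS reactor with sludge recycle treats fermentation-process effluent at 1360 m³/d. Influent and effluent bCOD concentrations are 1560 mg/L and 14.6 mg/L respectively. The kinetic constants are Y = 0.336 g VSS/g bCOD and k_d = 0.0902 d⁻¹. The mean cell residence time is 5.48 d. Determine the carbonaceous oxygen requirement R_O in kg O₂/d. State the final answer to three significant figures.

The observed yield is Y_obs = Y/(1 + k_d·θ_c) = 0.336 / (1 + 0.0902 × 5.48) = 0.336 / 1.494 = 0.2249 g VSS per g bCOD removed.
Substrate removed = Q·(S₀ − S) = 1360 m³/d × (1560 − 14.6) g/m³ = 2.1×10^6 g/d = 2102 kg/d.
P_X = Y_obs·Q·(S₀ − S) = 0.2249 × 2102 = 472.6 kg VSS/d.
R_O = Q·ΔS − 1.42 P_X = 2102 − 671.1 = 1431 kg O₂/d.

R_O ≈ 1430 kg O₂/d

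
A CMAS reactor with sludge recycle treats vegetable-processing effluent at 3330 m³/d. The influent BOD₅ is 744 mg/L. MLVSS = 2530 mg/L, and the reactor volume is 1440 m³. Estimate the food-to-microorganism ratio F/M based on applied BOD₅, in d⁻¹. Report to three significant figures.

Food-to-microorganism ratio F/M = Q S₀ / (V X) = 3330 × 744 / (1440 × 2530) = 0.6800 d⁻¹.

F/M ≈ 0.680 d⁻¹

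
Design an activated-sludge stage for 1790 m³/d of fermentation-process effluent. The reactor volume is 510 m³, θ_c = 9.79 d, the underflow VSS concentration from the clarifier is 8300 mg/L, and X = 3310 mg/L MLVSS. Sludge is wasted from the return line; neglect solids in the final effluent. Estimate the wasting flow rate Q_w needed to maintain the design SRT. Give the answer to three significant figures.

Wasting from the return line (neglecting effluent solids): Q_w = V·X / (θ_c·X_r) = 510.0 × 3310 / (9.79 × 8300) = 20.77 m³/d.

Q_w ≈ 20.8 m³/d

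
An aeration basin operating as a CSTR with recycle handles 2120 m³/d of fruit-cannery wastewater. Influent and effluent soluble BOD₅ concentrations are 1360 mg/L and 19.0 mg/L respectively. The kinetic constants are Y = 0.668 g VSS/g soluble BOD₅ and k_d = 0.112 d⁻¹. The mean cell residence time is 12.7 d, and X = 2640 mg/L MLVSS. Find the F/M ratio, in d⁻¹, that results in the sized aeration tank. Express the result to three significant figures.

Rearranging the biomass balance for a CMAS with decay, V = Y·Q·ΔS·θ_c / [X·(1+k_d θ_c)] = 0.668 × 2120 × (1360 − 19.0) × 12.7 / [2640 × (1 + 0.112 × 12.7)] = 2.41×10^7 / 6395 = 3771 m³.
F/M = applied load / biomass = Q·S₀/(V·X) = 2120 × 1360 / (3771 × 2640) = 0.2896 d⁻¹.

F/M ≈ 0.290 d⁻¹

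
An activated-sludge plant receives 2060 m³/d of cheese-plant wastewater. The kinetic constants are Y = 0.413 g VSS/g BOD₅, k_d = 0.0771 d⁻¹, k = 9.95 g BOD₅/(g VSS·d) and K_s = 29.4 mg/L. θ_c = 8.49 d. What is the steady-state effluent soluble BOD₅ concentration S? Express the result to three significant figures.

Effluent substrate depends only on kinetics and SRT: S = K_s(1 + k_d θ_c) / [θ_c(Yk − k_d) − 1] = 29.4 × (1 + 0.0771 × 8.49) / [8.49 × (0.413 × 9.95 − 0.0771) − 1] = 48.64 / 33.23 = 1.464 mg/L.

S ≈ 1.46 mg/L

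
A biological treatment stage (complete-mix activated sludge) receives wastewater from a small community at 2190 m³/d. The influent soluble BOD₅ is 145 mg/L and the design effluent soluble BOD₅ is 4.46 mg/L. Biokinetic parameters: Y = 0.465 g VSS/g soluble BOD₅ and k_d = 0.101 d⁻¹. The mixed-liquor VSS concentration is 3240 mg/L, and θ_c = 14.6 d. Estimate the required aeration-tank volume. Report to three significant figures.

Steady-state biomass mass balance: V·X·(1 + k_d·θ_c) = Y·Q·(S₀ − S)·θ_c, so V = 0.465 × 2190 × (145 − 4.46) × 14.6 / [3240 × (1 + 0.101 × 14.6)] = 2.09×10^6 / 8018 = 260.6 m³.

V ≈ 261 m³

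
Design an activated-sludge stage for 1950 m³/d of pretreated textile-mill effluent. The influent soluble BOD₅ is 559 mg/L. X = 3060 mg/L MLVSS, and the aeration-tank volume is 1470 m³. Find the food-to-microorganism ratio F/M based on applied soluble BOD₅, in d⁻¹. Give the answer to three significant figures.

Food-to-microorganism ratio F/M = Q S₀ / (V X) = 1950 × 559 / (1470 × 3060) = 0.2423 d⁻¹.

F/M ≈ 0.242 d⁻¹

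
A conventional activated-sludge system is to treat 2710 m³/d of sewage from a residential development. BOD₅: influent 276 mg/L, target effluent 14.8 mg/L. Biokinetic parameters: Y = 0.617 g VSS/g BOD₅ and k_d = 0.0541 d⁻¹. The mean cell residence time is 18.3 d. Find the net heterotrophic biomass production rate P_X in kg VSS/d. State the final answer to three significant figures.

P_X ≈ 219 kg VSS/d

Correct the yield for decay: Y_obs = Y/(1 + k_d θ_c) = 0.617 / (1 + 0.0541 × 18.3) = 0.617 / 1.990 = 0.3100.
Q·(S₀ − S) = 2710 × (276 − 14.8) × 10⁻³ = 707.9 kg/d removed.
Biomass produced: P_X = Y_obs·Q·ΔS = 0.3100 × 707.9 ≈ 219.5 kg VSS/d.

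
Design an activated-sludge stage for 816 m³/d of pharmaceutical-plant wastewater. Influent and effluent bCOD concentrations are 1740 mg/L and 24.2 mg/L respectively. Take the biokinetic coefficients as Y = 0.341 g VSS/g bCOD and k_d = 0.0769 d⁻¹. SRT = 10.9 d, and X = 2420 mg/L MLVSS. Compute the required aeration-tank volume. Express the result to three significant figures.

Rearranging the biomass balance for a CMAS with decay, V = Y·Q·ΔS·θ_c / [X·(1+k_d θ_c)] = 0.341 × 816 × (1740 − 24.2) × 10.9 / [2420 × (1 + 0.0769 × 10.9)] = 5.2×10^6 / 4448 = 1170 m³.

V ≈ 1170 m³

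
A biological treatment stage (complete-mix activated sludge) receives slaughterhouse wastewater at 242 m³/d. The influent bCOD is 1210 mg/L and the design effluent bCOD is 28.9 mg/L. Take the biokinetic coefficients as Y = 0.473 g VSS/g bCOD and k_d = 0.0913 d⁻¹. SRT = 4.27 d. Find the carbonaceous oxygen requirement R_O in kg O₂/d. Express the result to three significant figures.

Observed yield with endogenous decay: Y_obs = Y / (1 + k_d·θ_c) = 0.473 / (1 + 0.0913 × 4.27) = 0.473 / 1.390 = 0.3403 g VSS/g bCOD.
Substrate removed = Q·(S₀ − S) = 242 m³/d × (1210 − 28.9) g/m³ = 2.86×10^5 g/d = 285.8 kg/d.
Biomass synthesised: P_X = Y_obs × 285.8 = 97.27 kg VSS/d.
Carbonaceous O₂ demand = substrate oxidised − cell-mass equivalent = 285.8 − 1.42 × 97.27 = 147.7 kg O₂/d.

R_O ≈ 148 kg O₂/d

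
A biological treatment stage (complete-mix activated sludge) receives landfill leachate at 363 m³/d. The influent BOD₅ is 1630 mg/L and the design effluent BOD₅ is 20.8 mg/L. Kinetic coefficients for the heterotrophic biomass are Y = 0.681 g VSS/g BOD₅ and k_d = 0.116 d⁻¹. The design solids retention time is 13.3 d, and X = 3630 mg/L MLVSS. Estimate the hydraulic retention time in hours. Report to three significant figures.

From the SRT design equation V = Y Q (S₀−S) θ_c / [X (1 + k_d θ_c)] = 0.681 × 363 × (1630 − 20.8) × 13.3 / [3630 × (1 + 0.116 × 13.3)] = 5.29×10^6 / 9230 = 573.2 m³.
τ = V/Q = 573.2/363 = 1.579 d, or 37.90 h.

τ ≈ 37.9 h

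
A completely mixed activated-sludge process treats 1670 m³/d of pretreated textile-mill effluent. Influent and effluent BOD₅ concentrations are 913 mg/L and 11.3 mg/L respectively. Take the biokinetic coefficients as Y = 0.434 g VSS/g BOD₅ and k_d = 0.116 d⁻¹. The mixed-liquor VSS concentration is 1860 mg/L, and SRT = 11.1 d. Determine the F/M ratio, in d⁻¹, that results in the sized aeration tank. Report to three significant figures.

F/M ≈ 0.481 d⁻¹

Rearranging the biomass balance for a CMAS with decay, V = Y·Q·ΔS·θ_c / [X·(1+k_d θ_c)] = 0.434 × 1670 × (913 − 11.3) × 11.1 / [1860 × (1 + 0.116 × 11.1)] = 7.25×10^6 / 4255 = 1705 m³.
F/M = applied load / biomass = Q·S₀/(V·X) = 1670 × 913 / (1705 × 1860) = 0.4808 d⁻¹.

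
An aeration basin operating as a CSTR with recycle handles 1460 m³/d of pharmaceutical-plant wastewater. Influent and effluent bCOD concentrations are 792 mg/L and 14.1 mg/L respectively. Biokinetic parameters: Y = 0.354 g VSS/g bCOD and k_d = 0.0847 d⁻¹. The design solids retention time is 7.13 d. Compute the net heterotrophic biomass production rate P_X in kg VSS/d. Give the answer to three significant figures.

P_X ≈ 251 kg VSS/d

The observed yield is Y_obs = Y/(1 + k_d·θ_c) = 0.354 / (1 + 0.0847 × 7.13) = 0.354 / 1.604 = 0.2207 g VSS per g bCOD removed.
Mass of bCOD removed per day: Q(S₀ − S) = 1460 × 777.9 g/m³ = 1136 kg/d.
P_X = Y_obs · Q(S₀ − S) = 0.2207 × 1136 = 250.7 kg VSS/d.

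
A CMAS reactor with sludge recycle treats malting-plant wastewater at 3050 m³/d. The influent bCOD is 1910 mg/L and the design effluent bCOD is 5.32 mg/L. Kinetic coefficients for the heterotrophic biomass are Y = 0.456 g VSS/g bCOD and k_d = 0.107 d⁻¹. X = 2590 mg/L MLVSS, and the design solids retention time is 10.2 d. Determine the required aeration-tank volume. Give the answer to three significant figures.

Steady-state biomass mass balance: V·X·(1 + k_d·θ_c) = Y·Q·(S₀ − S)·θ_c, so V = 0.456 × 3050 × (1910 − 5.32) × 10.2 / [2590 × (1 + 0.107 × 10.2)] = 2.7×10^7 / 5417 = 4988 m³.

V ≈ 4990 m³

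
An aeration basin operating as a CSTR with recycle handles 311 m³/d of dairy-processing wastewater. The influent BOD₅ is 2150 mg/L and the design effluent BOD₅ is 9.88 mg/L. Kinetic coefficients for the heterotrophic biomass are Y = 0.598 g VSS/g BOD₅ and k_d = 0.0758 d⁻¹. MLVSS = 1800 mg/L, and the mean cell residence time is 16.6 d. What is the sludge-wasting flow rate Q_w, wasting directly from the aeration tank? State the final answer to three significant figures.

Q_w ≈ 97.9 m³/d

From the SRT design equation V = Y Q (S₀−S) θ_c / [X (1 + k_d θ_c)] = 0.598 × 311 × (2150 − 9.88) × 16.6 / [1800 × (1 + 0.0758 × 16.6)] = 6.61×10^6 / 4065 = 1625 m³.
With mixed-liquor wasting, θ_c = V/Q_w, so Q_w = V/θ_c = 1625/16.6 = 97.92 m³/d.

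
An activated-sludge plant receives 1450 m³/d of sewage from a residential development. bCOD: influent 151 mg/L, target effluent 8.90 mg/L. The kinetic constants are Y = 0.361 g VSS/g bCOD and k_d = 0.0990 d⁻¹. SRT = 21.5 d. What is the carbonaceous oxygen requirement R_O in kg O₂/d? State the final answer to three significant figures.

The observed yield is Y_obs = Y/(1 + k_d·θ_c) = 0.361 / (1 + 0.0990 × 21.5) = 0.361 / 3.129 = 0.1154 g VSS per g bCOD removed.
Substrate removed = Q·(S₀ − S) = 1450 m³/d × (151 − 8.90) g/m³ = 2.06×10^5 g/d = 206.0 kg/d.
Net sludge production P_X = 0.1154 × 206.0 = 23.78 kg VSS/d.
R_O = Q·(S₀ − S) − 1.42·P_X = 206.0 − 1.42 × 23.78 = 172.3 kg O₂/d.

R_O ≈ 172 kg O₂/d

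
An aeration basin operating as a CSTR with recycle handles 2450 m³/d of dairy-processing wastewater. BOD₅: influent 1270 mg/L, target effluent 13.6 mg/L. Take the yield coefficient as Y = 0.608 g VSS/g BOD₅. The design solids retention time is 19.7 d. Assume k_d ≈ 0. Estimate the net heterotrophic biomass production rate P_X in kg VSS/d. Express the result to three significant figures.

P_X ≈ 1870 kg VSS/d

No decay correction is needed, so Y_obs = Y = 0.608.
Mass of BOD₅ removed per day: Q(S₀ − S) = 2450 × 1256 g/m³ = 3078 kg/d.
So the net sludge growth is P_X = 0.6080 × 3078 = 1872 kg VSS/d.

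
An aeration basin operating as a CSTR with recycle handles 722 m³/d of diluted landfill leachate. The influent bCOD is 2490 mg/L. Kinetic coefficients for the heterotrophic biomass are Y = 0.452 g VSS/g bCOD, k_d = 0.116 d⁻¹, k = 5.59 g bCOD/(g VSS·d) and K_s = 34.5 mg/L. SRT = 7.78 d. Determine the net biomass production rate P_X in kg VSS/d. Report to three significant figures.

P_X ≈ 426 kg VSS/d

Effluent substrate depends only on kinetics and SRT: S = K_s(1 + k_d θ_c) / [θ_c(Yk − k_d) − 1] = 34.5 × (1 + 0.116 × 7.78) / [7.78 × (0.452 × 5.59 − 0.116) − 1] = 65.64 / 17.76 = 3.697 mg/L.
Observed yield with endogenous decay: Y_obs = Y / (1 + k_d·θ_c) = 0.452 / (1 + 0.116 × 7.78) = 0.452 / 1.902 = 0.2376 g VSS/g bCOD.
Mass of bCOD removed per day: Q(S₀ − S) = 722 × 2486 g/m³ = 1795 kg/d.
So the net sludge growth is P_X = 0.2376 × 1795 = 426.5 kg VSS/d.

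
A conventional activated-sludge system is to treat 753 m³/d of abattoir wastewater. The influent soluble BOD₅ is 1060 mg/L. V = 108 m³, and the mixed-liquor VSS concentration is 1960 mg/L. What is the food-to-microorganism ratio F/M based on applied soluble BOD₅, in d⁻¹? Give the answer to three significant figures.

F/M = applied load / biomass = Q·S₀/(V·X) = 753 × 1060 / (108.0 × 1960) = 3.771 d⁻¹.

F/M ≈ 3.77 d⁻¹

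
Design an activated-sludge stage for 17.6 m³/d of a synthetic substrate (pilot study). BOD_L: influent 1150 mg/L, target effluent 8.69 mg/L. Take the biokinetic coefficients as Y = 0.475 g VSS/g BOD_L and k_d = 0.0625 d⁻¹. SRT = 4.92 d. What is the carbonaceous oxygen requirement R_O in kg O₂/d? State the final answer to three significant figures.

R_O ≈ 9.72 kg O₂/d

Y_obs = Y / (1 + k_d θ_c) = 0.475 / (1 + 0.0625 × 4.92) = 0.475 / 1.308 = 0.3633.
Substrate removed = Q·(S₀ − S) = 17.6 m³/d × (1150 − 8.69) g/m³ = 2.01×10^4 g/d = 20.09 kg/d.
P_X = Y_obs·Q·(S₀ − S) = 0.3633 × 20.09 = 7.297 kg VSS/d.
Carbonaceous O₂ demand = substrate oxidised − cell-mass equivalent = 20.09 − 1.42 × 7.297 = 9.725 kg O₂/d.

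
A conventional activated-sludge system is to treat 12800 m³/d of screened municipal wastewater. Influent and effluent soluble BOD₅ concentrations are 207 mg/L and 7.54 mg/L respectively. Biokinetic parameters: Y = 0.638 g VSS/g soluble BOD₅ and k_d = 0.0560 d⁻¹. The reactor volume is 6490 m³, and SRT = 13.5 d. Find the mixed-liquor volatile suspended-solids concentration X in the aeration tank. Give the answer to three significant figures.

X = Y·Q·ΔS·θ_c / [V·(1 + k_d θ_c)] = 0.638 × 12800 × (207 − 7.54) × 13.5 / [6490 × (1 + 0.0560 × 13.5)] = 1930 mg/L.

X ≈ 1930 mg/L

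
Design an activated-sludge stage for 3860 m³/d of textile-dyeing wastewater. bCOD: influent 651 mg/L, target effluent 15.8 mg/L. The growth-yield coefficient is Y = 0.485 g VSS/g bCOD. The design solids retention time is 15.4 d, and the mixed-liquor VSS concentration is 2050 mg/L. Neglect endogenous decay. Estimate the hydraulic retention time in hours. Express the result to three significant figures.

τ ≈ 55.5 h

Biomass mass balance (decay neglected): V·X = Y·Q·(S₀ − S)·θ_c, so V = 0.485 × 3860 × (651 − 15.8) × 15.4 / 2050 = 8933 m³.
τ = V/Q = 8933/3860 = 2.314 d, or 55.54 h.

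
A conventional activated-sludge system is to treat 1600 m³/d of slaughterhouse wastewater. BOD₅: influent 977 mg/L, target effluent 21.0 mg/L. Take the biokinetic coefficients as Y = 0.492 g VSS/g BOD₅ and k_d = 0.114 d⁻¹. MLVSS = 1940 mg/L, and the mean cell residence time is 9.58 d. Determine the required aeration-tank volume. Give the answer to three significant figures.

Steady-state biomass mass balance: V·X·(1 + k_d·θ_c) = Y·Q·(S₀ − S)·θ_c, so V = 0.492 × 1600 × (977 − 21.0) × 9.58 / [1940 × (1 + 0.114 × 9.58)] = 7.21×10^6 / 4059 = 1776 m³.

V ≈ 1780 m³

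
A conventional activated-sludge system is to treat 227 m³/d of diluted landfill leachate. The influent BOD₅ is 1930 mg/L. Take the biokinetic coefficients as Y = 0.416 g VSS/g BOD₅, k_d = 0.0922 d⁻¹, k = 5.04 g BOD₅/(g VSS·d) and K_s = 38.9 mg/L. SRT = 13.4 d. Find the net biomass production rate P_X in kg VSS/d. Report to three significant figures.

Effluent substrate depends only on kinetics and SRT: S = K_s(1 + k_d θ_c) / [θ_c(Yk − k_d) − 1] = 38.9 × (1 + 0.0922 × 13.4) / [13.4 × (0.416 × 5.04 − 0.0922) − 1] = 86.96 / 25.86 = 3.363 mg/L.
Correct the yield for decay: Y_obs = Y/(1 + k_d θ_c) = 0.416 / (1 + 0.0922 × 13.4) = 0.416 / 2.235 = 0.1861.
Mass of BOD₅ removed per day: Q(S₀ − S) = 227 × 1927 g/m³ = 437.3 kg/d.
Biomass produced: P_X = Y_obs·Q·ΔS = 0.1861 × 437.3 ≈ 81.39 kg VSS/d.

P_X ≈ 81.4 kg VSS/d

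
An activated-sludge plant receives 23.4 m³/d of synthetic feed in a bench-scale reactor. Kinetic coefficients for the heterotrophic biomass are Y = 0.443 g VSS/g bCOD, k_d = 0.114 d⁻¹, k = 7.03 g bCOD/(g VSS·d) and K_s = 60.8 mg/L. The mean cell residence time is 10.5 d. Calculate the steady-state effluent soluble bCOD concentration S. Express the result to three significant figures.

Effluent substrate depends only on kinetics and SRT: S = K_s(1 + k_d θ_c) / [θ_c(Yk − k_d) − 1] = 60.8 × (1 + 0.114 × 10.5) / [10.5 × (0.443 × 7.03 − 0.114) − 1] = 133.6 / 30.50 = 4.379 mg/L.

S ≈ 4.38 mg/L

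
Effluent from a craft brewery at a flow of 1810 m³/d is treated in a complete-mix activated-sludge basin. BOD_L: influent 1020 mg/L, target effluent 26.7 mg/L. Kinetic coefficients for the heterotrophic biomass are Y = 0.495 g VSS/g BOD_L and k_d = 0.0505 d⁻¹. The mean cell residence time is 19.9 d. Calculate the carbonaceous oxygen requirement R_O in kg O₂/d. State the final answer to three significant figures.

Observed yield with endogenous decay: Y_obs = Y / (1 + k_d·θ_c) = 0.495 / (1 + 0.0505 × 19.9) = 0.495 / 2.005 = 0.2469 g VSS/g BOD_L.
Q·(S₀ − S) = 1810 × (1020 − 26.7) × 10⁻³ = 1798 kg/d removed.
Biomass synthesised: P_X = Y_obs × 1798 = 443.9 kg VSS/d.
R_O = Q·ΔS − 1.42 P_X = 1798 − 630.3 = 1168 kg O₂/d.

R_O ≈ 1170 kg O₂/d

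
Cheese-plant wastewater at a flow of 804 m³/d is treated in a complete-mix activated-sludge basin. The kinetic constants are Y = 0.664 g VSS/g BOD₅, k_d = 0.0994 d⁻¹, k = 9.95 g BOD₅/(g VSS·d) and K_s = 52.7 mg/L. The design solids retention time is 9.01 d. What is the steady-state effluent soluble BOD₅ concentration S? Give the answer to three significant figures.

S ≈ 1.73 mg/L

From the Monod/SRT balance for a CMAS, S = K_s·(1+k_d θ_c)/[θ_c·(Y k − k_d) − 1] = 52.7 × (1 + 0.0994 × 9.01) / [9.01 × (0.664 × 9.95 − 0.0994) − 1] = 99.90 / 57.63 = 1.733 mg/L.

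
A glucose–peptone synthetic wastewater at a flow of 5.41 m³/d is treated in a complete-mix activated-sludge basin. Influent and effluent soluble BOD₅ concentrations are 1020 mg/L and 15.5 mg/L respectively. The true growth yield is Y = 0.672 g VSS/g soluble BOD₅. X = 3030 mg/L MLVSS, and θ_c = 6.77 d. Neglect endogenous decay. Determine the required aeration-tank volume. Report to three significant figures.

V ≈ 8.16 m³

With k_d = 0 the design equation reduces to V = Y Q (S₀−S) θ_c / X = 0.672 × 5.41 × (1020 − 15.5) × 6.77 / 3030 = 8.159 m³.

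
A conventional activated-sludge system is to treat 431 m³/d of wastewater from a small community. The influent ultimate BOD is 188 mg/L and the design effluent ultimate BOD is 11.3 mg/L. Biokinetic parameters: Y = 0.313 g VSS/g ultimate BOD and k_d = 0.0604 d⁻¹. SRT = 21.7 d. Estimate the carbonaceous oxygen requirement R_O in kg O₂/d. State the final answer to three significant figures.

R_O ≈ 61.5 kg O₂/d

Correct the yield for decay: Y_obs = Y/(1 + k_d θ_c) = 0.313 / (1 + 0.0604 × 21.7) = 0.313 / 2.311 = 0.1355.
ΔS = 188 − 11.3 = 176.7 mg/L, so the substrate removal rate is 431 × 176.7/1000 = 76.16 kg ultimate BOD/d.
Biomass synthesised: P_X = Y_obs × 76.16 = 10.32 kg VSS/d.
Carbonaceous O₂ demand = substrate oxidised − cell-mass equivalent = 76.16 − 1.42 × 10.32 = 61.51 kg O₂/d.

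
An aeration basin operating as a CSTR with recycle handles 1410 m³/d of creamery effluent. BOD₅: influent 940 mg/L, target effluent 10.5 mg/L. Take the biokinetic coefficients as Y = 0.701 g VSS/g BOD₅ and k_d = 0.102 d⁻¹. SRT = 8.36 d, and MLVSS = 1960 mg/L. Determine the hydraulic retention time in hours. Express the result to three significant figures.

Rearranging the biomass balance for a CMAS with decay, V = Y·Q·ΔS·θ_c / [X·(1+k_d θ_c)] = 0.701 × 1410 × (940 − 10.5) × 8.36 / [1960 × (1 + 0.102 × 8.36)] = 7.68×10^6 / 3631 = 2115 m³.
τ = V/Q = 2115/1410 = 1.500 d, or 36.00 h.

τ ≈ 36.0 h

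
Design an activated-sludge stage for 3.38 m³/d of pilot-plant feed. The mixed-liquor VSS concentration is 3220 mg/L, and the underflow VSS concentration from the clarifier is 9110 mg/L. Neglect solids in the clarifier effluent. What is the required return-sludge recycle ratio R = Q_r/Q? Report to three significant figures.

R ≈ 0.547

Mass balance around the secondary clarifier (neglecting effluent solids): R = X / (X_r − X) = 3220 / (9110 − 3220) = 0.5467.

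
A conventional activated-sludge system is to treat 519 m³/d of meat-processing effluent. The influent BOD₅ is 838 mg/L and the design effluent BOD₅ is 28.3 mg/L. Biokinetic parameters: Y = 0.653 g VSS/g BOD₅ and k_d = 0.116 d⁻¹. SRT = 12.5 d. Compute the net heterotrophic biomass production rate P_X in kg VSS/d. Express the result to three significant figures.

P_X ≈ 112 kg VSS/d

The observed yield is Y_obs = Y/(1 + k_d·θ_c) = 0.653 / (1 + 0.116 × 12.5) = 0.653 / 2.450 = 0.2665 g VSS per g BOD₅ removed.
Mass of BOD₅ removed per day: Q(S₀ − S) = 519 × 809.7 g/m³ = 420.2 kg/d.
P_X = Y_obs · Q(S₀ − S) = 0.2665 × 420.2 = 112.0 kg VSS/d.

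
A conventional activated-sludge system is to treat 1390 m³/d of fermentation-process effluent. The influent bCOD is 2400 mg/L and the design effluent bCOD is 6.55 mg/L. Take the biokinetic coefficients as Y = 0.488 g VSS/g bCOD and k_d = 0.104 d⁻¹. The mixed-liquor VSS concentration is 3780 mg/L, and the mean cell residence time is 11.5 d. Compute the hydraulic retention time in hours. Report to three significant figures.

Rearranging the biomass balance for a CMAS with decay, V = Y·Q·ΔS·θ_c / [X·(1+k_d θ_c)] = 0.488 × 1390 × (2400 − 6.55) × 11.5 / [3780 × (1 + 0.104 × 11.5)] = 1.87×10^7 / 8301 = 2249 m³.
HRT = V/Q = 2249 m³ / 1390 m³·d⁻¹ = 1.618 d × 24 = 38.84 h.

τ ≈ 38.8 h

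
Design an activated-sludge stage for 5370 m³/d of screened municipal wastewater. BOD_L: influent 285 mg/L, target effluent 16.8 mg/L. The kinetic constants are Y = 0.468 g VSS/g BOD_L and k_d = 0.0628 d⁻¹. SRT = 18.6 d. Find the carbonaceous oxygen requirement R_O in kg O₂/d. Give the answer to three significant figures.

Observed yield with endogenous decay: Y_obs = Y / (1 + k_d·θ_c) = 0.468 / (1 + 0.0628 × 18.6) = 0.468 / 2.168 = 0.2159 g VSS/g BOD_L.
ΔS = 285 − 16.8 = 268.2 mg/L, so the substrate removal rate is 5370 × 268.2/1000 = 1440 kg BOD_L/d.
P_X = Y_obs·Q·(S₀ − S) = 0.2159 × 1440 = 310.9 kg VSS/d.
Carbonaceous O₂ demand = substrate oxidised − cell-mass equivalent = 1440 − 1.42 × 310.9 = 998.8 kg O₂/d.

R_O ≈ 999 kg O₂/d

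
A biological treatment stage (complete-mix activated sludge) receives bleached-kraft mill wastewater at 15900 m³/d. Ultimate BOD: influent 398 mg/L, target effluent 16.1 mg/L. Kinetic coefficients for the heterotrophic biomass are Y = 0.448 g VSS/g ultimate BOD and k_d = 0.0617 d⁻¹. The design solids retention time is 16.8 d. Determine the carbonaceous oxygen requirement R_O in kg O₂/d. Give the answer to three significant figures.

Correct the yield for decay: Y_obs = Y/(1 + k_d θ_c) = 0.448 / (1 + 0.0617 × 16.8) = 0.448 / 2.037 = 0.2200.
Q·(S₀ − S) = 15900 × (398 − 16.1) × 10⁻³ = 6072 kg/d removed.
P_X = Y_obs·Q·(S₀ − S) = 0.2200 × 6072 = 1336 kg VSS/d.
R_O = Q·(S₀ − S) − 1.42·P_X = 6072 − 1.42 × 1336 = 4175 kg O₂/d.

R_O ≈ 4180 kg O₂/d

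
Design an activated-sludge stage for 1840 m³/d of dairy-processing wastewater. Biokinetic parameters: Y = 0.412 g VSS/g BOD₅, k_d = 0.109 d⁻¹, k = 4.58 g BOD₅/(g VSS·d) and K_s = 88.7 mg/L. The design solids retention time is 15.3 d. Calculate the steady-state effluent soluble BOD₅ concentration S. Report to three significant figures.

S ≈ 9.03 mg/L

Effluent substrate depends only on kinetics and SRT: S = K_s(1 + k_d θ_c) / [θ_c(Yk − k_d) − 1] = 88.7 × (1 + 0.109 × 15.3) / [15.3 × (0.412 × 4.58 − 0.109) − 1] = 236.6 / 26.20 = 9.031 mg/L.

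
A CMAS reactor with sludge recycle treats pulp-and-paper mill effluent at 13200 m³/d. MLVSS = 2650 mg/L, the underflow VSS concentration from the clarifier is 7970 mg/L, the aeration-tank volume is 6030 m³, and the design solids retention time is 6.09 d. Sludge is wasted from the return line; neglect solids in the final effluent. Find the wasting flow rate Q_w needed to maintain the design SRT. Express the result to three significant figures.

Q_w ≈ 329 m³/d

Wasting from the return line (neglecting effluent solids): Q_w = V·X / (θ_c·X_r) = 6030 × 2650 / (6.09 × 7970) = 329.2 m³/d.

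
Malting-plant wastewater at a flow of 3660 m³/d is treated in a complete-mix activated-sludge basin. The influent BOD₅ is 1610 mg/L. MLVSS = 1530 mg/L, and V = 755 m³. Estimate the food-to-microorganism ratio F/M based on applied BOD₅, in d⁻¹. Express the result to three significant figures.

F/M ≈ 5.10 d⁻¹

F/M = Q·S₀ / (V·X) = 3660 × 1610 / (755.0 × 1530) = 5.101 g BOD₅·(g VSS·d)⁻¹.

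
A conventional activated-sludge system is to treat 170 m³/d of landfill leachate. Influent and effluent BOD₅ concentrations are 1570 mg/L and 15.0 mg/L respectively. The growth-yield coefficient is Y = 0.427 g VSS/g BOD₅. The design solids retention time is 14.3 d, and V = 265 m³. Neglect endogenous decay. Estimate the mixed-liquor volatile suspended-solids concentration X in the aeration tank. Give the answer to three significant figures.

X ≈ 6090 mg/L

X = Y·Q·ΔS·θ_c / V = 0.427 × 170 × (1570 − 15.0) × 14.3 / 265 = 6091 mg/L.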